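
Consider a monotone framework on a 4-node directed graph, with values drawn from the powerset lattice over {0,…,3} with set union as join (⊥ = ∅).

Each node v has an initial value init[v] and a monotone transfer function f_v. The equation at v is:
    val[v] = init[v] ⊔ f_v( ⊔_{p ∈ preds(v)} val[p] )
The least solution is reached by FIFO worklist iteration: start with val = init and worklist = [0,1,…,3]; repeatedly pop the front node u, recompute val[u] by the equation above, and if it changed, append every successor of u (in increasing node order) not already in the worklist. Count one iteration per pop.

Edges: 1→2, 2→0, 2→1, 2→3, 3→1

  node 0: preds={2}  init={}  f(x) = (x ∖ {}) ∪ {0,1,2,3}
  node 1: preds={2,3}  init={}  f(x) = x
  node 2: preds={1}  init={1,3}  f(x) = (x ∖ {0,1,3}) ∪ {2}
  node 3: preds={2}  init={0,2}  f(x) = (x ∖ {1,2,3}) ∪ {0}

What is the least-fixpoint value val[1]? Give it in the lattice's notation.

Iteration log — 6 steps:
  step 1. node 0  ⊔preds={1,3}  new={0,1,2,3}  old={}  +wl: 
  step 2. node 1  ⊔preds={0,1,2,3}  new={0,1,2,3}  old={}  +wl: 
  step 3. node 2  ⊔preds={0,1,2,3}  new={1,2,3}  old={1,3}  +wl: 0,1
  step 4. node 3  ⊔preds={1,2,3}  new={0,2}  stable
  step 5. node 0  ⊔preds={1,2,3}  new={0,1,2,3}  stable
  step 6. node 1  ⊔preds={0,1,2,3}  new={0,1,2,3}  stable

Least fixpoint reached:
  node 0: {0,1,2,3}
  node 1: {0,1,2,3}
  node 2: {1,2,3}
  node 3: {0,2}

{0,1,2,3}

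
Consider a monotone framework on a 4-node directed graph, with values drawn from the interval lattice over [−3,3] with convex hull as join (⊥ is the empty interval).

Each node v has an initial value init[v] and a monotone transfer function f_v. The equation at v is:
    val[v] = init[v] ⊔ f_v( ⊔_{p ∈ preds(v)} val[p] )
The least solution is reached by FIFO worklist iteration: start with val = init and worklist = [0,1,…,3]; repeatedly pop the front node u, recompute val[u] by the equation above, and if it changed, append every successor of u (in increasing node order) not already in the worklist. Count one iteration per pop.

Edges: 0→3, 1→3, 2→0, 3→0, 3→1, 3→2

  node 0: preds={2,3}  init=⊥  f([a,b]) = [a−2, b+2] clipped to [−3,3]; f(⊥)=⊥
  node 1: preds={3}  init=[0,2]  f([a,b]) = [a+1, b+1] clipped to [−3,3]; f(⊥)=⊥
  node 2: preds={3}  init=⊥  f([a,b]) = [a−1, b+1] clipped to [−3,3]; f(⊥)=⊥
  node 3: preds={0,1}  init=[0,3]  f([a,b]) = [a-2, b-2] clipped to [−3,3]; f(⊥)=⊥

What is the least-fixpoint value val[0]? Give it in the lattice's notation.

[-3,3]

Trace (9 dequeues):
  [1] u=0 | in [0,3] | out [-2,3] | prev ⊥ | push {}
  [2] u=1 | in [0,3] | out [0,3] | prev [0,2] | push {}
  [3] u=2 | in [0,3] | out [-1,3] | prev ⊥ | push {0}
  [4] u=3 | in [-2,3] | out [-3,3] | prev [0,3] | push {1,2}
  [5] u=0 | in [-3,3] | out [-3,3] | prev [-2,3] | push {3}
  [6] u=1 | in [-3,3] | out [-2,3] | prev [0,3] | push {}
  [7] u=2 | in [-3,3] | out [-3,3] | prev [-1,3] | push {0}
  [8] u=3 | in [-3,3] | out [-3,3] | ==
  [9] u=0 | in [-3,3] | out [-3,3] | ==

Converged values:
  [0] [-3,3]
  [1] [-2,3]
  [2] [-3,3]
  [3] [-3,3]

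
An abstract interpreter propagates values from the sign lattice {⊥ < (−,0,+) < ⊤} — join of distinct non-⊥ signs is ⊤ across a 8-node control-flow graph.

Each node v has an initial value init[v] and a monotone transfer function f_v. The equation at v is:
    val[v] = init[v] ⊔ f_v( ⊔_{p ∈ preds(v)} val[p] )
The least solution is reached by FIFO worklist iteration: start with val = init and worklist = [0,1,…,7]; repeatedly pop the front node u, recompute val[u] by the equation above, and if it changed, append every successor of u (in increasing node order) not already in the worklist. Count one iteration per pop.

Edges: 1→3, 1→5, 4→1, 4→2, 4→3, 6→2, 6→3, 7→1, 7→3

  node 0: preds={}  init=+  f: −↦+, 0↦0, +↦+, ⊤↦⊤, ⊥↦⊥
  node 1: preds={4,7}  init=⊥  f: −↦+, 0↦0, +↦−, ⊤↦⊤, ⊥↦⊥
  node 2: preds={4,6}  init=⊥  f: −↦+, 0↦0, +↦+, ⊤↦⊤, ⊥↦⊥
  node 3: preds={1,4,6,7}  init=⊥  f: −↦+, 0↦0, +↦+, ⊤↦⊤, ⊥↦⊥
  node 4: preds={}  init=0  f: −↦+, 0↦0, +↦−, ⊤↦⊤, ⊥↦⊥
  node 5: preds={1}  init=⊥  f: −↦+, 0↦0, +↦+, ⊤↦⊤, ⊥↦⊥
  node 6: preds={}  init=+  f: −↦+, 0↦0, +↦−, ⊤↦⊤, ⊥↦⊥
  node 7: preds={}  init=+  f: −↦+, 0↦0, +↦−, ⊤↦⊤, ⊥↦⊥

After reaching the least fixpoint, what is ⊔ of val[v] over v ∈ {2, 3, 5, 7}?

⊤

Worklist (8 pops):
  #1 pop 0: in=⊥ → + (no change)
  #2 pop 1: in=⊤ → ⊤ (was ⊥); enqueue []
  #3 pop 2: in=⊤ → ⊤ (was ⊥); enqueue []
  #4 pop 3: in=⊤ → ⊤ (was ⊥); enqueue []
  #5 pop 4: in=⊥ → 0 (no change)
  #6 pop 5: in=⊤ → ⊤ (was ⊥); enqueue []
  #7 pop 6: in=⊥ → + (no change)
  #8 pop 7: in=⊥ → + (no change)

Fixpoint:
  val[0] = +
  val[1] = ⊤
  val[2] = ⊤
  val[3] = ⊤
  val[4] = 0
  val[5] = ⊤
  val[6] = +
  val[7] = +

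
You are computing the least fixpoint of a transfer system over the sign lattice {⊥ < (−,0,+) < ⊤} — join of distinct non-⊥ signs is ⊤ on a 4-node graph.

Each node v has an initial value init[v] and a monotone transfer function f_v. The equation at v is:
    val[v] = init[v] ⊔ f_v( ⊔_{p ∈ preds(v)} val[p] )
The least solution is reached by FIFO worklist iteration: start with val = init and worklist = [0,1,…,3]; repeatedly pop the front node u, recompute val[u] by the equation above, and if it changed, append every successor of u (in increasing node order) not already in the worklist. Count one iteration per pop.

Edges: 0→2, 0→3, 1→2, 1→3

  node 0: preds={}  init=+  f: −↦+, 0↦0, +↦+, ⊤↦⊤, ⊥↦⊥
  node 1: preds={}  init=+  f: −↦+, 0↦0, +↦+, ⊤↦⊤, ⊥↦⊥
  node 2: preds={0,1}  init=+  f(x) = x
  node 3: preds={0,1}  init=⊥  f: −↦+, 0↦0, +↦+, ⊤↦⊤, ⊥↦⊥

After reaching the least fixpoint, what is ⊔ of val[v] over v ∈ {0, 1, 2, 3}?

+

Iteration log — 4 steps:
  step 1. node 0  ⊔preds=⊥  new=+  stable
  step 2. node 1  ⊔preds=⊥  new=+  stable
  step 3. node 2  ⊔preds=+  new=+  stable
  step 4. node 3  ⊔preds=+  new=+  old=⊥  +wl: 

Least fixpoint reached:
  node 0: +
  node 1: +
  node 2: +
  node 3: +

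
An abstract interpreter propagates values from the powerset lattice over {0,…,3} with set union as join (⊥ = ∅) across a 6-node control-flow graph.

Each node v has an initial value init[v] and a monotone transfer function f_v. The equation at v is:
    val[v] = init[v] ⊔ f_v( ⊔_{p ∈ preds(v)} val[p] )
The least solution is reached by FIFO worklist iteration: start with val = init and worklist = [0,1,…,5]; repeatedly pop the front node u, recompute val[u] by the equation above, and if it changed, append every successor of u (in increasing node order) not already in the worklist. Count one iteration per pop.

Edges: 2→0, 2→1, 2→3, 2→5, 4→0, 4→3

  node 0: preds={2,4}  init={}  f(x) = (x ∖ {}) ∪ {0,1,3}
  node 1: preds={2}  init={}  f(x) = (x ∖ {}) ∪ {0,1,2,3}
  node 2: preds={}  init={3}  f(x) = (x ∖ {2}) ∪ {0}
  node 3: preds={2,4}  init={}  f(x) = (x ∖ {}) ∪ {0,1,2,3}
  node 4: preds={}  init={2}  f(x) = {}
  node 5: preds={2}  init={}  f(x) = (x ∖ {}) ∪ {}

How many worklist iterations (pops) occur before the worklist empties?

Iteration log — 8 steps:
  step 1. node 0  ⊔preds={2,3}  new={0,1,2,3}  old={}  +wl: 
  step 2. node 1  ⊔preds={3}  new={0,1,2,3}  old={}  +wl: 
  step 3. node 2  ⊔preds={}  new={0,3}  old={3}  +wl: 0,1
  step 4. node 3  ⊔preds={0,2,3}  new={0,1,2,3}  old={}  +wl: 
  step 5. node 4  ⊔preds={}  new={2}  stable
  step 6. node 5  ⊔preds={0,3}  new={0,3}  old={}  +wl: 
  step 7. node 0  ⊔preds={0,2,3}  new={0,1,2,3}  stable
  step 8. node 1  ⊔preds={0,3}  new={0,1,2,3}  stable

Least fixpoint reached:
  node 0: {0,1,2,3}
  node 1: {0,1,2,3}
  node 2: {0,3}
  node 3: {0,1,2,3}
  node 4: {2}
  node 5: {0,3}

8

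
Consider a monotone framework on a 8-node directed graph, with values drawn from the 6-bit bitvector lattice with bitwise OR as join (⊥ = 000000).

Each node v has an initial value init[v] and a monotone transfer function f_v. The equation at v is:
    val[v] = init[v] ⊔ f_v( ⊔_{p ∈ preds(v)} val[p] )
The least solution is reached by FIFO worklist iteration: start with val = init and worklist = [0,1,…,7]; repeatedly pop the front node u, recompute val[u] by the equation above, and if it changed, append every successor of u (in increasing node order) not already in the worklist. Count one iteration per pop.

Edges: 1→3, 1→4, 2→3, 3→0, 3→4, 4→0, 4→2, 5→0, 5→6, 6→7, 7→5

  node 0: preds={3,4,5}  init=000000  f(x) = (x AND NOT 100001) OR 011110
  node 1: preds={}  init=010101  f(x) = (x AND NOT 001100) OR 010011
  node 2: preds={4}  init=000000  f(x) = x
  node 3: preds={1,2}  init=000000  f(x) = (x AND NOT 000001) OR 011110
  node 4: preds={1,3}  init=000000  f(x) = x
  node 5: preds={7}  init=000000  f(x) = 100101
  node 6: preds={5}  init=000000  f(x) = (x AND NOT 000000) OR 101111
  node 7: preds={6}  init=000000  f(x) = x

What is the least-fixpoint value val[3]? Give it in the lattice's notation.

011110

Trace (12 dequeues):
  [1] u=0 | in 000000 | out 011110 | prev 000000 | push {}
  [2] u=1 | in 000000 | out 010111 | prev 010101 | push {}
  [3] u=2 | in 000000 | out 000000 | ==
  [4] u=3 | in 010111 | out 011110 | prev 000000 | push {0}
  [5] u=4 | in 011111 | out 011111 | prev 000000 | push {2}
  [6] u=5 | in 000000 | out 100101 | prev 000000 | push {}
  [7] u=6 | in 100101 | out 101111 | prev 000000 | push {}
  [8] u=7 | in 101111 | out 101111 | prev 000000 | push {5}
  [9] u=0 | in 111111 | out 011110 | ==
  [10] u=2 | in 011111 | out 011111 | prev 000000 | push {3}
  [11] u=5 | in 101111 | out 100101 | ==
  [12] u=3 | in 011111 | out 011110 | ==

Converged values:
  [0] 011110
  [1] 010111
  [2] 011111
  [3] 011110
  [4] 011111
  [5] 100101
  [6] 101111
  [7] 101111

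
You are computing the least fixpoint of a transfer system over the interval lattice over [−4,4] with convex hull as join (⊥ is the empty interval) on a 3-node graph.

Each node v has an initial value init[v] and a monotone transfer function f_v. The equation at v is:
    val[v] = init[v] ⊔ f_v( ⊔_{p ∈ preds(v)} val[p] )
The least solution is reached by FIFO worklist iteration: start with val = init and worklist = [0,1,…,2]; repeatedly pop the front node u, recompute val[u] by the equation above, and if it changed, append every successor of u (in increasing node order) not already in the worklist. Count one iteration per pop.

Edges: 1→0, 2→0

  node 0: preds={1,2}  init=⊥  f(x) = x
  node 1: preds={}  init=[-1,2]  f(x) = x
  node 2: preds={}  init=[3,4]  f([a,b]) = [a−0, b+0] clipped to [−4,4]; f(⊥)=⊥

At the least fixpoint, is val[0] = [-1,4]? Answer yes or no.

Trace (3 dequeues):
  [1] u=0 | in [-1,4] | out [-1,4] | prev ⊥ | push {}
  [2] u=1 | in ⊥ | out [-1,2] | ==
  [3] u=2 | in ⊥ | out [3,4] | ==

Converged values:
  [0] [-1,4]
  [1] [-1,2]
  [2] [3,4]

yes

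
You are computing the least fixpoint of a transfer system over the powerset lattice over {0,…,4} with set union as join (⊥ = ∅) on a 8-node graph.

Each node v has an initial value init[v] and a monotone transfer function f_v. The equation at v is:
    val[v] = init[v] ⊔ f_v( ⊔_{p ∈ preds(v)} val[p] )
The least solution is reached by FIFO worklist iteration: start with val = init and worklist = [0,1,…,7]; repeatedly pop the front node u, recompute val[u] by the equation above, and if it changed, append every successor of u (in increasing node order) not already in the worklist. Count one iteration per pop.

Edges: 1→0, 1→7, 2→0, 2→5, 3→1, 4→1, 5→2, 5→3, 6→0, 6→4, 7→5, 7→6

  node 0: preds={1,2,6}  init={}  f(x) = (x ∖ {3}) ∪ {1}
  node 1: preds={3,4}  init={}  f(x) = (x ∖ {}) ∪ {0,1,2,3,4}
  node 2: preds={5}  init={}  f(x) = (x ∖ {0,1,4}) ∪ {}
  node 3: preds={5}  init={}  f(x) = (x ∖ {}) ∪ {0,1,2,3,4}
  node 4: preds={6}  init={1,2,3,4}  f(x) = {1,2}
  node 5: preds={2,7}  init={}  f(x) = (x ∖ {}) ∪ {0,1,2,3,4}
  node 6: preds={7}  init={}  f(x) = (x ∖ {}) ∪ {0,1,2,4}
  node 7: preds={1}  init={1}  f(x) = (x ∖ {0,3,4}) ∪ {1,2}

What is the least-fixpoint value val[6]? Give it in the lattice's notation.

Worklist (16 pops):
  #1 pop 0: in={} → {1} (was {}); enqueue []
  #2 pop 1: in={1,2,3,4} → {0,1,2,3,4} (was {}); enqueue [0]
  #3 pop 2: in={} → {} (no change)
  #4 pop 3: in={} → {0,1,2,3,4} (was {}); enqueue [1]
  #5 pop 4: in={} → {1,2,3,4} (no change)
  #6 pop 5: in={1} → {0,1,2,3,4} (was {}); enqueue [2,3]
  #7 pop 6: in={1} → {0,1,2,4} (was {}); enqueue [4]
  #8 pop 7: in={0,1,2,3,4} → {1,2} (was {1}); enqueue [5,6]
  #9 pop 0: in={0,1,2,3,4} → {0,1,2,4} (was {1}); enqueue []
  #10 pop 1: in={0,1,2,3,4} → {0,1,2,3,4} (no change)
  #11 pop 2: in={0,1,2,3,4} → {2,3} (was {}); enqueue [0]
  #12 pop 3: in={0,1,2,3,4} → {0,1,2,3,4} (no change)
  #13 pop 4: in={0,1,2,4} → {1,2,3,4} (no change)
  #14 pop 5: in={1,2,3} → {0,1,2,3,4} (no change)
  #15 pop 6: in={1,2} → {0,1,2,4} (no change)
  #16 pop 0: in={0,1,2,3,4} → {0,1,2,4} (no change)

Fixpoint:
  val[0] = {0,1,2,4}
  val[1] = {0,1,2,3,4}
  val[2] = {2,3}
  val[3] = {0,1,2,3,4}
  val[4] = {1,2,3,4}
  val[5] = {0,1,2,3,4}
  val[6] = {0,1,2,4}
  val[7] = {1,2}

{0,1,2,4}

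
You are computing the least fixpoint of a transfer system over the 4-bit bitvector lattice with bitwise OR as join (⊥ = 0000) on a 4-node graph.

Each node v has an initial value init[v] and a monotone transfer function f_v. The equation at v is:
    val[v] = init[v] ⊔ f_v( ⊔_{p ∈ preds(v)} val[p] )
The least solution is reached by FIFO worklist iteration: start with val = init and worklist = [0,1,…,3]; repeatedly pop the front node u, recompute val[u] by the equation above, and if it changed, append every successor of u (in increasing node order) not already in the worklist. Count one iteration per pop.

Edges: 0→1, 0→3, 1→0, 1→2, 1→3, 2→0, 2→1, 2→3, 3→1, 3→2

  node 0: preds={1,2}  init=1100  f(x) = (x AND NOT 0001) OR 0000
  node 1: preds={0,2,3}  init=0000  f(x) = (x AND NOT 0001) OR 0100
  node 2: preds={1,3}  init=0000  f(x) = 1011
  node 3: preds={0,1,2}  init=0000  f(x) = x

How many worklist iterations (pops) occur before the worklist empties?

Trace (9 dequeues):
  [1] u=0 | in 0000 | out 1100 | ==
  [2] u=1 | in 1100 | out 1100 | prev 0000 | push {0}
  [3] u=2 | in 1100 | out 1011 | prev 0000 | push {1}
  [4] u=3 | in 1111 | out 1111 | prev 0000 | push {2}
  [5] u=0 | in 1111 | out 1110 | prev 1100 | push {3}
  [6] u=1 | in 1111 | out 1110 | prev 1100 | push {0}
  [7] u=2 | in 1111 | out 1011 | ==
  [8] u=3 | in 1111 | out 1111 | ==
  [9] u=0 | in 1111 | out 1110 | ==

Converged values:
  [0] 1110
  [1] 1110
  [2] 1011
  [3] 1111

9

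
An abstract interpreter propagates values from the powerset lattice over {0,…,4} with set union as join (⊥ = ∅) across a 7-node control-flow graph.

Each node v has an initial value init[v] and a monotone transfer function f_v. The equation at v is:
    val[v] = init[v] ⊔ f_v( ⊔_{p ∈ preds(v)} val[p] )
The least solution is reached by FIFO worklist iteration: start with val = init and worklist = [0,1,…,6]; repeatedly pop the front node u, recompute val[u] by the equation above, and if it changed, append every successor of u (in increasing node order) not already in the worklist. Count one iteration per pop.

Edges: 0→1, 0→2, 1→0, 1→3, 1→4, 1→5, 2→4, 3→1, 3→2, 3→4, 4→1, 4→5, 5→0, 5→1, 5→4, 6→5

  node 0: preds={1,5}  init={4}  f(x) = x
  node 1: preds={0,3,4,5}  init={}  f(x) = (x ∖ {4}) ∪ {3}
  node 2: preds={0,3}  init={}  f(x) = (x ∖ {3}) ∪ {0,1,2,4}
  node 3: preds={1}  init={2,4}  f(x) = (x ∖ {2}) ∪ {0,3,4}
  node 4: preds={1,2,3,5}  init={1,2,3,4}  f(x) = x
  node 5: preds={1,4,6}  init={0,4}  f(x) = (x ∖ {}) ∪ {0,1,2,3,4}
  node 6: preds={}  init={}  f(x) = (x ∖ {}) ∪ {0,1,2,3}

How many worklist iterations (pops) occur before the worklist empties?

Iteration log — 12 steps:
  step 1. node 0  ⊔preds={0,4}  new={0,4}  old={4}  +wl: 
  step 2. node 1  ⊔preds={0,1,2,3,4}  new={0,1,2,3}  old={}  +wl: 0
  step 3. node 2  ⊔preds={0,2,4}  new={0,1,2,4}  old={}  +wl: 
  step 4. node 3  ⊔preds={0,1,2,3}  new={0,1,2,3,4}  old={2,4}  +wl: 1,2
  step 5. node 4  ⊔preds={0,1,2,3,4}  new={0,1,2,3,4}  old={1,2,3,4}  +wl: 
  step 6. node 5  ⊔preds={0,1,2,3,4}  new={0,1,2,3,4}  old={0,4}  +wl: 4
  step 7. node 6  ⊔preds={}  new={0,1,2,3}  old={}  +wl: 5
  step 8. node 0  ⊔preds={0,1,2,3,4}  new={0,1,2,3,4}  old={0,4}  +wl: 
  step 9. node 1  ⊔preds={0,1,2,3,4}  new={0,1,2,3}  stable
  step 10. node 2  ⊔preds={0,1,2,3,4}  new={0,1,2,4}  stable
  step 11. node 4  ⊔preds={0,1,2,3,4}  new={0,1,2,3,4}  stable
  step 12. node 5  ⊔preds={0,1,2,3,4}  new={0,1,2,3,4}  stable

Least fixpoint reached:
  node 0: {0,1,2,3,4}
  node 1: {0,1,2,3}
  node 2: {0,1,2,4}
  node 3: {0,1,2,3,4}
  node 4: {0,1,2,3,4}
  node 5: {0,1,2,3,4}
  node 6: {0,1,2,3}

12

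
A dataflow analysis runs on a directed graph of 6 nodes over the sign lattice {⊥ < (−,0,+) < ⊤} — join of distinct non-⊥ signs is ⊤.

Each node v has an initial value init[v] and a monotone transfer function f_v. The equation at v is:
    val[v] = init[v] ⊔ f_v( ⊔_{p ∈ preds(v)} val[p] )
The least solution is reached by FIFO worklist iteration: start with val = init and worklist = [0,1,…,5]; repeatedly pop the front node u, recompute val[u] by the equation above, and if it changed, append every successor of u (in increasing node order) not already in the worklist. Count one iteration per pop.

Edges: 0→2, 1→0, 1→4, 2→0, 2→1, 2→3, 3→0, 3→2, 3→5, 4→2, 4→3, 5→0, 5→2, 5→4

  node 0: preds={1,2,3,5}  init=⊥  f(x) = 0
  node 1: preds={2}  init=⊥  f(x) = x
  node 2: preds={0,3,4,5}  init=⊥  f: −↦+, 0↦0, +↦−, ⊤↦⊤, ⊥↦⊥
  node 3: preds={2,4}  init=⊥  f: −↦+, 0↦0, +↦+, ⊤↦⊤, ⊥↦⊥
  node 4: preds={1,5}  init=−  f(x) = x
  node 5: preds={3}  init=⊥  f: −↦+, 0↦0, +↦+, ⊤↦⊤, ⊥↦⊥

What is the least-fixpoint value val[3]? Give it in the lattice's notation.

⊤

Trace (13 dequeues):
  [1] u=0 | in ⊥ | out 0 | prev ⊥ | push {}
  [2] u=1 | in ⊥ | out ⊥ | ==
  [3] u=2 | in ⊤ | out ⊤ | prev ⊥ | push {0,1}
  [4] u=3 | in ⊤ | out ⊤ | prev ⊥ | push {2}
  [5] u=4 | in ⊥ | out − | ==
  [6] u=5 | in ⊤ | out ⊤ | prev ⊥ | push {4}
  [7] u=0 | in ⊤ | out 0 | ==
  [8] u=1 | in ⊤ | out ⊤ | prev ⊥ | push {0}
  [9] u=2 | in ⊤ | out ⊤ | ==
  [10] u=4 | in ⊤ | out ⊤ | prev − | push {2,3}
  [11] u=0 | in ⊤ | out 0 | ==
  [12] u=2 | in ⊤ | out ⊤ | ==
  [13] u=3 | in ⊤ | out ⊤ | ==

Converged values:
  [0] 0
  [1] ⊤
  [2] ⊤
  [3] ⊤
  [4] ⊤
  [5] ⊤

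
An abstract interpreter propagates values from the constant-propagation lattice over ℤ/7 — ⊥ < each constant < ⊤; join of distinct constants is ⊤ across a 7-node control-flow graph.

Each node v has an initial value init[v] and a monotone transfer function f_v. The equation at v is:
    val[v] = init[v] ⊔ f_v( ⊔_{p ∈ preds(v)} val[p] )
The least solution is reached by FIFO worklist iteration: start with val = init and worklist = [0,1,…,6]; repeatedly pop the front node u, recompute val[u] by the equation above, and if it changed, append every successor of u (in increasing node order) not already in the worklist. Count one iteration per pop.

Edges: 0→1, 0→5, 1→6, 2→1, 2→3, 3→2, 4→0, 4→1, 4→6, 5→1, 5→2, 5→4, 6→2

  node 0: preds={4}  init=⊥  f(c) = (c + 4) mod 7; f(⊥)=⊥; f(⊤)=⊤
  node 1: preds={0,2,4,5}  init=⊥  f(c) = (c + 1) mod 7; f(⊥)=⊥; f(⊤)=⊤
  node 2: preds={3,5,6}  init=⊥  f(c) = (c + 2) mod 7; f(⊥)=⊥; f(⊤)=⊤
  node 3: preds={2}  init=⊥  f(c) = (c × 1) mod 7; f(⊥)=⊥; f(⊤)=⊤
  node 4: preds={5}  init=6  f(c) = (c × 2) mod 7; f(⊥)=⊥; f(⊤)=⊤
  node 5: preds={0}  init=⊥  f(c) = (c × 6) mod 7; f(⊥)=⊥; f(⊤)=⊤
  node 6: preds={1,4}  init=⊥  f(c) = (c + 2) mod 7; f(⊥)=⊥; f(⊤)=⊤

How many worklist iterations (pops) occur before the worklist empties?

20

Iteration log — 20 steps:
  step 1. node 0  ⊔preds=6  new=3  old=⊥  +wl: 
  step 2. node 1  ⊔preds=⊤  new=⊤  old=⊥  +wl: 
  step 3. node 2  ⊔preds=⊥  new=⊥  stable
  step 4. node 3  ⊔preds=⊥  new=⊥  stable
  step 5. node 4  ⊔preds=⊥  new=6  stable
  step 6. node 5  ⊔preds=3  new=4  old=⊥  +wl: 1,2,4
  step 7. node 6  ⊔preds=⊤  new=⊤  old=⊥  +wl: 
  step 8. node 1  ⊔preds=⊤  new=⊤  stable
  step 9. node 2  ⊔preds=⊤  new=⊤  old=⊥  +wl: 1,3
  step 10. node 4  ⊔preds=4  new=⊤  old=6  +wl: 0,6
  step 11. node 1  ⊔preds=⊤  new=⊤  stable
  step 12. node 3  ⊔preds=⊤  new=⊤  old=⊥  +wl: 2
  step 13. node 0  ⊔preds=⊤  new=⊤  old=3  +wl: 1,5
  step 14. node 6  ⊔preds=⊤  new=⊤  stable
  step 15. node 2  ⊔preds=⊤  new=⊤  stable
  step 16. node 1  ⊔preds=⊤  new=⊤  stable
  step 17. node 5  ⊔preds=⊤  new=⊤  old=4  +wl: 1,2,4
  step 18. node 1  ⊔preds=⊤  new=⊤  stable
  step 19. node 2  ⊔preds=⊤  new=⊤  stable
  step 20. node 4  ⊔preds=⊤  new=⊤  stable

Least fixpoint reached:
  node 0: ⊤
  node 1: ⊤
  node 2: ⊤
  node 3: ⊤
  node 4: ⊤
  node 5: ⊤
  node 6: ⊤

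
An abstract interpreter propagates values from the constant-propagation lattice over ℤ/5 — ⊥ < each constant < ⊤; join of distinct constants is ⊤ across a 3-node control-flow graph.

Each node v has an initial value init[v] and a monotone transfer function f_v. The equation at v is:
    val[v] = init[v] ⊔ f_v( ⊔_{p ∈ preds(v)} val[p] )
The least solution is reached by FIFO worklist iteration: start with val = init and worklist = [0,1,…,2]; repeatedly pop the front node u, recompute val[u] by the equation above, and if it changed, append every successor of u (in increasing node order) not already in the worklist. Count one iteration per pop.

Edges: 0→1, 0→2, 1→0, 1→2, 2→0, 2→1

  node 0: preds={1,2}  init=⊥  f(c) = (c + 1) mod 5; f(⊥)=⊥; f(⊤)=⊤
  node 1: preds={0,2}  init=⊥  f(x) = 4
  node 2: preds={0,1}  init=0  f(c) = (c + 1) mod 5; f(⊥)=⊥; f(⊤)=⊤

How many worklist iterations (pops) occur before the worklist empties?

6

Worklist (6 pops):
  #1 pop 0: in=0 → 1 (was ⊥); enqueue []
  #2 pop 1: in=⊤ → 4 (was ⊥); enqueue [0]
  #3 pop 2: in=⊤ → ⊤ (was 0); enqueue [1]
  #4 pop 0: in=⊤ → ⊤ (was 1); enqueue [2]
  #5 pop 1: in=⊤ → 4 (no change)
  #6 pop 2: in=⊤ → ⊤ (no change)

Fixpoint:
  val[0] = ⊤
  val[1] = 4
  val[2] = ⊤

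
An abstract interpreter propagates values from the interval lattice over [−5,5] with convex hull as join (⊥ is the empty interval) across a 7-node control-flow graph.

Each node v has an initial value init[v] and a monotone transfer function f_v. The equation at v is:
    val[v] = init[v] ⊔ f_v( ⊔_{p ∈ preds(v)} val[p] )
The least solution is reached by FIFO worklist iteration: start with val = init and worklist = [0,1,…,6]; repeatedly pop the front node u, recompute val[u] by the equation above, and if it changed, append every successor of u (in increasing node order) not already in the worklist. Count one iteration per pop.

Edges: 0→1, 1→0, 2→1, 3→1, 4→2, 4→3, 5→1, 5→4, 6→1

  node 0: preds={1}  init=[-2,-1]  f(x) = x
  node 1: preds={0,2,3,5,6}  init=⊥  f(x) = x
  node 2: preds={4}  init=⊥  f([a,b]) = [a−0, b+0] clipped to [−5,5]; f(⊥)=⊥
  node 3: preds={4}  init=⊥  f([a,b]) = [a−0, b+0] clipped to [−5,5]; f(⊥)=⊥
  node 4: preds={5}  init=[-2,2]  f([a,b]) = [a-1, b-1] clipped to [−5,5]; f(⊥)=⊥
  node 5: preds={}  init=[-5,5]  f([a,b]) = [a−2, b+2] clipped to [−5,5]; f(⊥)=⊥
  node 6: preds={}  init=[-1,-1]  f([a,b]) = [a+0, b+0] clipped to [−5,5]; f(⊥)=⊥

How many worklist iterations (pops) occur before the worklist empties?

Trace (12 dequeues):
  [1] u=0 | in ⊥ | out [-2,-1] | ==
  [2] u=1 | in [-5,5] | out [-5,5] | prev ⊥ | push {0}
  [3] u=2 | in [-2,2] | out [-2,2] | prev ⊥ | push {1}
  [4] u=3 | in [-2,2] | out [-2,2] | prev ⊥ | push {}
  [5] u=4 | in [-5,5] | out [-5,4] | prev [-2,2] | push {2,3}
  [6] u=5 | in ⊥ | out [-5,5] | ==
  [7] u=6 | in ⊥ | out [-1,-1] | ==
  [8] u=0 | in [-5,5] | out [-5,5] | prev [-2,-1] | push {}
  [9] u=1 | in [-5,5] | out [-5,5] | ==
  [10] u=2 | in [-5,4] | out [-5,4] | prev [-2,2] | push {1}
  [11] u=3 | in [-5,4] | out [-5,4] | prev [-2,2] | push {}
  [12] u=1 | in [-5,5] | out [-5,5] | ==

Converged values:
  [0] [-5,5]
  [1] [-5,5]
  [2] [-5,4]
  [3] [-5,4]
  [4] [-5,4]
  [5] [-5,5]
  [6] [-1,-1]

12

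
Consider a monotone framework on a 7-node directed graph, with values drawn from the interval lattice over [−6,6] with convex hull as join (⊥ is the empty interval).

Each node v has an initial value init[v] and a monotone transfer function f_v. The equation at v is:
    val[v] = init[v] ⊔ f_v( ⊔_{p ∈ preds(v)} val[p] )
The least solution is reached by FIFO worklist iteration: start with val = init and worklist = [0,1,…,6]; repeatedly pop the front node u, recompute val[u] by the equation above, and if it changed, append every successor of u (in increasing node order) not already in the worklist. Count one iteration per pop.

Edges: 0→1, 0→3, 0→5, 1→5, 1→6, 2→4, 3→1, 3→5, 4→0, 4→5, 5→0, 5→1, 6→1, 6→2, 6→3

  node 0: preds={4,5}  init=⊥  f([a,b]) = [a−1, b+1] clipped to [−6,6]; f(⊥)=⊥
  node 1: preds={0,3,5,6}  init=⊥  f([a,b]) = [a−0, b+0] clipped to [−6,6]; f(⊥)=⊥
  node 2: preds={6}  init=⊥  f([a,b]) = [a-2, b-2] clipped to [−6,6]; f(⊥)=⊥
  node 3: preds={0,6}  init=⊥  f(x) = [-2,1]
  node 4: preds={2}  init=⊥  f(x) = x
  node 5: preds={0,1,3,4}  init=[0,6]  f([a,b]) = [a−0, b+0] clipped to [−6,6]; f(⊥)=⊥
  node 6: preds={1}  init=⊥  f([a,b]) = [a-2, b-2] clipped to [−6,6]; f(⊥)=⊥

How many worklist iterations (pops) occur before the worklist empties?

Trace (27 dequeues):
  [1] u=0 | in [0,6] | out [-1,6] | prev ⊥ | push {}
  [2] u=1 | in [-1,6] | out [-1,6] | prev ⊥ | push {}
  [3] u=2 | in ⊥ | out ⊥ | ==
  [4] u=3 | in [-1,6] | out [-2,1] | prev ⊥ | push {1}
  [5] u=4 | in ⊥ | out ⊥ | ==
  [6] u=5 | in [-2,6] | out [-2,6] | prev [0,6] | push {0}
  [7] u=6 | in [-1,6] | out [-3,4] | prev ⊥ | push {2,3}
  [8] u=1 | in [-3,6] | out [-3,6] | prev [-1,6] | push {5,6}
  [9] u=0 | in [-2,6] | out [-3,6] | prev [-1,6] | push {1}
  [10] u=2 | in [-3,4] | out [-5,2] | prev ⊥ | push {4}
  [11] u=3 | in [-3,6] | out [-2,1] | ==
  [12] u=5 | in [-3,6] | out [-3,6] | prev [-2,6] | push {0}
  [13] u=6 | in [-3,6] | out [-5,4] | prev [-3,4] | push {2,3}
  [14] u=1 | in [-5,6] | out [-5,6] | prev [-3,6] | push {5,6}
  [15] u=4 | in [-5,2] | out [-5,2] | prev ⊥ | push {}
  [16] u=0 | in [-5,6] | out [-6,6] | prev [-3,6] | push {1}
  [17] u=2 | in [-5,4] | out [-6,2] | prev [-5,2] | push {4}
  [18] u=3 | in [-6,6] | out [-2,1] | ==
  [19] u=5 | in [-6,6] | out [-6,6] | prev [-3,6] | push {0}
  [20] u=6 | in [-5,6] | out [-6,4] | prev [-5,4] | push {2,3}
  [21] u=1 | in [-6,6] | out [-6,6] | prev [-5,6] | push {5,6}
  [22] u=4 | in [-6,2] | out [-6,2] | prev [-5,2] | push {}
  [23] u=0 | in [-6,6] | out [-6,6] | ==
  [24] u=2 | in [-6,4] | out [-6,2] | ==
  [25] u=3 | in [-6,6] | out [-2,1] | ==
  [26] u=5 | in [-6,6] | out [-6,6] | ==
  [27] u=6 | in [-6,6] | out [-6,4] | ==

Converged values:
  [0] [-6,6]
  [1] [-6,6]
  [2] [-6,2]
  [3] [-2,1]
  [4] [-6,2]
  [5] [-6,6]
  [6] [-6,4]

27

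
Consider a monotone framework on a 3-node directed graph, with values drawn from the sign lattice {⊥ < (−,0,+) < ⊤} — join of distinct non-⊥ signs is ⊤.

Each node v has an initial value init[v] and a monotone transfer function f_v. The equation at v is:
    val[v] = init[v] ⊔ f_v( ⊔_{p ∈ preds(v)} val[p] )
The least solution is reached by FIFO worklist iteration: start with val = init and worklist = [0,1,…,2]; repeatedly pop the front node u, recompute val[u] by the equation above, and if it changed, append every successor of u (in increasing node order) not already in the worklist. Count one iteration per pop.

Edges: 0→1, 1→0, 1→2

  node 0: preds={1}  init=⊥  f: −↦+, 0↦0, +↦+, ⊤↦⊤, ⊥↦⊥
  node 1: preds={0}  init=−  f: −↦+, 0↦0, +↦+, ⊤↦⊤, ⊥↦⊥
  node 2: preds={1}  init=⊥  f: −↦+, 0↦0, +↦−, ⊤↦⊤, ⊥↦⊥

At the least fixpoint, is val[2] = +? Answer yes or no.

no

Iteration log — 5 steps:
  step 1. node 0  ⊔preds=−  new=+  old=⊥  +wl: 
  step 2. node 1  ⊔preds=+  new=⊤  old=−  +wl: 0
  step 3. node 2  ⊔preds=⊤  new=⊤  old=⊥  +wl: 
  step 4. node 0  ⊔preds=⊤  new=⊤  old=+  +wl: 1
  step 5. node 1  ⊔preds=⊤  new=⊤  stable

Least fixpoint reached:
  node 0: ⊤
  node 1: ⊤
  node 2: ⊤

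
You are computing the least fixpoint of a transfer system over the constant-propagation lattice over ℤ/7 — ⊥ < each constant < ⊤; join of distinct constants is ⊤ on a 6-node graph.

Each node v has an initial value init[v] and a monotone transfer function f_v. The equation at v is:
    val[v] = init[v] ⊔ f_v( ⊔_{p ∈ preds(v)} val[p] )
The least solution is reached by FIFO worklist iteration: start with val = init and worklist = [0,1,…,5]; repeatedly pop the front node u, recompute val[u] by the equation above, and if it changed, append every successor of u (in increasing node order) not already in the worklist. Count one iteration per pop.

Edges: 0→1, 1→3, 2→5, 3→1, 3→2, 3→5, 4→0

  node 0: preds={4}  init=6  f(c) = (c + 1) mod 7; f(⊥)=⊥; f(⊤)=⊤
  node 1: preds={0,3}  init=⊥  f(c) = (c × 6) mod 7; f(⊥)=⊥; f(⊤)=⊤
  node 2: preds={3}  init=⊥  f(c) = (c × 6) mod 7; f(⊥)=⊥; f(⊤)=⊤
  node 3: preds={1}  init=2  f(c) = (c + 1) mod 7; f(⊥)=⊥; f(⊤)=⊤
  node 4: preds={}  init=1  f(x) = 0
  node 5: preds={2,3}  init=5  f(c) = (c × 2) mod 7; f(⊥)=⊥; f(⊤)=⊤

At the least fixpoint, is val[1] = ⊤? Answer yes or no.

yes

Iteration log — 10 steps:
  step 1. node 0  ⊔preds=1  new=⊤  old=6  +wl: 
  step 2. node 1  ⊔preds=⊤  new=⊤  old=⊥  +wl: 
  step 3. node 2  ⊔preds=2  new=5  old=⊥  +wl: 
  step 4. node 3  ⊔preds=⊤  new=⊤  old=2  +wl: 1,2
  step 5. node 4  ⊔preds=⊥  new=⊤  old=1  +wl: 0
  step 6. node 5  ⊔preds=⊤  new=⊤  old=5  +wl: 
  step 7. node 1  ⊔preds=⊤  new=⊤  stable
  step 8. node 2  ⊔preds=⊤  new=⊤  old=5  +wl: 5
  step 9. node 0  ⊔preds=⊤  new=⊤  stable
  step 10. node 5  ⊔preds=⊤  new=⊤  stable

Least fixpoint reached:
  node 0: ⊤
  node 1: ⊤
  node 2: ⊤
  node 3: ⊤
  node 4: ⊤
  node 5: ⊤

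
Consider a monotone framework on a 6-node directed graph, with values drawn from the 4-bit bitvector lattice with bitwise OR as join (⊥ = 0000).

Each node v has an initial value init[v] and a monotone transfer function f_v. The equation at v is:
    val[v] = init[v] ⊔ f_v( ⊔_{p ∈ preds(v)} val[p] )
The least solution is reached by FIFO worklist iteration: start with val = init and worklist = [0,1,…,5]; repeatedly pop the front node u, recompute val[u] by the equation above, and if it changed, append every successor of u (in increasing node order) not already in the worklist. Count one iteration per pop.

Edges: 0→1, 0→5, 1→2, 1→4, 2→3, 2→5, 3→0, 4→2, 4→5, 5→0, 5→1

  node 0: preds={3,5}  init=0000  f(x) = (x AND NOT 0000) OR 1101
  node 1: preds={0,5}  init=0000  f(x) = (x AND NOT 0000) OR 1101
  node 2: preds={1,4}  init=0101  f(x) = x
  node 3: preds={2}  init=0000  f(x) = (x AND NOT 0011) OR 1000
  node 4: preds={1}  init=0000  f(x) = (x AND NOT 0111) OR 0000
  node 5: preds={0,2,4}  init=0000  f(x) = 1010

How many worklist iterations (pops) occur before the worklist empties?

Worklist (14 pops):
  #1 pop 0: in=0000 → 1101 (was 0000); enqueue []
  #2 pop 1: in=1101 → 1101 (was 0000); enqueue []
  #3 pop 2: in=1101 → 1101 (was 0101); enqueue []
  #4 pop 3: in=1101 → 1100 (was 0000); enqueue [0]
  #5 pop 4: in=1101 → 1000 (was 0000); enqueue [2]
  #6 pop 5: in=1101 → 1010 (was 0000); enqueue [1]
  #7 pop 0: in=1110 → 1111 (was 1101); enqueue [5]
  #8 pop 2: in=1101 → 1101 (no change)
  #9 pop 1: in=1111 → 1111 (was 1101); enqueue [2,4]
  #10 pop 5: in=1111 → 1010 (no change)
  #11 pop 2: in=1111 → 1111 (was 1101); enqueue [3,5]
  #12 pop 4: in=1111 → 1000 (no change)
  #13 pop 3: in=1111 → 1100 (no change)
  #14 pop 5: in=1111 → 1010 (no change)

Fixpoint:
  val[0] = 1111
  val[1] = 1111
  val[2] = 1111
  val[3] = 1100
  val[4] = 1000
  val[5] = 1010

14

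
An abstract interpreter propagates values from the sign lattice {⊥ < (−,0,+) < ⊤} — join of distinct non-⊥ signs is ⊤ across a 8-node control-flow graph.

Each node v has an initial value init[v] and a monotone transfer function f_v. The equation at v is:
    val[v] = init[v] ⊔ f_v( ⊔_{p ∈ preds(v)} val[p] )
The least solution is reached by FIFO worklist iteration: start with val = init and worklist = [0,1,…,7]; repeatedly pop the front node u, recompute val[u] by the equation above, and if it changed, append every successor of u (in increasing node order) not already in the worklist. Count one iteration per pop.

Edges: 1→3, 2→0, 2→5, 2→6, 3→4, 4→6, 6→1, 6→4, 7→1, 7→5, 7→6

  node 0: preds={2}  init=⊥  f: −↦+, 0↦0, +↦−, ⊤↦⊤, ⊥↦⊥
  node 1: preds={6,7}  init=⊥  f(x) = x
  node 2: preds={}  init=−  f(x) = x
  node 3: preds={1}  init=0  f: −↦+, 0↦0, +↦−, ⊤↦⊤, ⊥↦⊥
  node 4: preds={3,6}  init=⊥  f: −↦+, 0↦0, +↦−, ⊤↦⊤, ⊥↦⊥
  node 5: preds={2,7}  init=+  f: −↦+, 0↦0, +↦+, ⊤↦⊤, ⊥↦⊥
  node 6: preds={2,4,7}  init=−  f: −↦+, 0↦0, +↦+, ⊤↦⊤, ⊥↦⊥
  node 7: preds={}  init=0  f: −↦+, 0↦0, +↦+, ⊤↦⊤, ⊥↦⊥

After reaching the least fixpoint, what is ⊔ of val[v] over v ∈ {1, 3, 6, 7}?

⊤

Trace (10 dequeues):
  [1] u=0 | in − | out + | prev ⊥ | push {}
  [2] u=1 | in ⊤ | out ⊤ | prev ⊥ | push {}
  [3] u=2 | in ⊥ | out − | ==
  [4] u=3 | in ⊤ | out ⊤ | prev 0 | push {}
  [5] u=4 | in ⊤ | out ⊤ | prev ⊥ | push {}
  [6] u=5 | in ⊤ | out ⊤ | prev + | push {}
  [7] u=6 | in ⊤ | out ⊤ | prev − | push {1,4}
  [8] u=7 | in ⊥ | out 0 | ==
  [9] u=1 | in ⊤ | out ⊤ | ==
  [10] u=4 | in ⊤ | out ⊤ | ==

Converged values:
  [0] +
  [1] ⊤
  [2] −
  [3] ⊤
  [4] ⊤
  [5] ⊤
  [6] ⊤
  [7] 0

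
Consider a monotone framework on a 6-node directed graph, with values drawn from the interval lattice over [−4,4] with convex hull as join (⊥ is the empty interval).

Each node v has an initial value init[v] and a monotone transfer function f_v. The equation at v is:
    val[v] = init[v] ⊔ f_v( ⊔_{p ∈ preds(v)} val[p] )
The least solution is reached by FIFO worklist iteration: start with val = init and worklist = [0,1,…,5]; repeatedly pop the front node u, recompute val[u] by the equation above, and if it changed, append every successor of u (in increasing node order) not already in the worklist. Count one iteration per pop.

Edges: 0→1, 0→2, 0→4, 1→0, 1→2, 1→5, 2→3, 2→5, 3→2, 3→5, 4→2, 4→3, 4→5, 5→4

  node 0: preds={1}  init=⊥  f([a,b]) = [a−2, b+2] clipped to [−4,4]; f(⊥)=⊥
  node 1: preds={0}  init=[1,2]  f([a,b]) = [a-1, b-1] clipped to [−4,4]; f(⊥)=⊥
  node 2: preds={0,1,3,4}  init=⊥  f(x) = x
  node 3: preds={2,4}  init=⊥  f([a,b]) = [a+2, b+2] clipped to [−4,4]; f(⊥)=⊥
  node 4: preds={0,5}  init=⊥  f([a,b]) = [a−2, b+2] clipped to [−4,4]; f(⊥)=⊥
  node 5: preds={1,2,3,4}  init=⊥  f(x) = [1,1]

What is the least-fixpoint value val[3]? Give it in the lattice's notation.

[-2,4]

Trace (15 dequeues):
  [1] u=0 | in [1,2] | out [-1,4] | prev ⊥ | push {}
  [2] u=1 | in [-1,4] | out [-2,3] | prev [1,2] | push {0}
  [3] u=2 | in [-2,4] | out [-2,4] | prev ⊥ | push {}
  [4] u=3 | in [-2,4] | out [0,4] | prev ⊥ | push {2}
  [5] u=4 | in [-1,4] | out [-3,4] | prev ⊥ | push {3}
  [6] u=5 | in [-3,4] | out [1,1] | prev ⊥ | push {4}
  [7] u=0 | in [-2,3] | out [-4,4] | prev [-1,4] | push {1}
  [8] u=2 | in [-4,4] | out [-4,4] | prev [-2,4] | push {5}
  [9] u=3 | in [-4,4] | out [-2,4] | prev [0,4] | push {2}
  [10] u=4 | in [-4,4] | out [-4,4] | prev [-3,4] | push {3}
  [11] u=1 | in [-4,4] | out [-4,3] | prev [-2,3] | push {0}
  [12] u=5 | in [-4,4] | out [1,1] | ==
  [13] u=2 | in [-4,4] | out [-4,4] | ==
  [14] u=3 | in [-4,4] | out [-2,4] | ==
  [15] u=0 | in [-4,3] | out [-4,4] | ==

Converged values:
  [0] [-4,4]
  [1] [-4,3]
  [2] [-4,4]
  [3] [-2,4]
  [4] [-4,4]
  [5] [1,1]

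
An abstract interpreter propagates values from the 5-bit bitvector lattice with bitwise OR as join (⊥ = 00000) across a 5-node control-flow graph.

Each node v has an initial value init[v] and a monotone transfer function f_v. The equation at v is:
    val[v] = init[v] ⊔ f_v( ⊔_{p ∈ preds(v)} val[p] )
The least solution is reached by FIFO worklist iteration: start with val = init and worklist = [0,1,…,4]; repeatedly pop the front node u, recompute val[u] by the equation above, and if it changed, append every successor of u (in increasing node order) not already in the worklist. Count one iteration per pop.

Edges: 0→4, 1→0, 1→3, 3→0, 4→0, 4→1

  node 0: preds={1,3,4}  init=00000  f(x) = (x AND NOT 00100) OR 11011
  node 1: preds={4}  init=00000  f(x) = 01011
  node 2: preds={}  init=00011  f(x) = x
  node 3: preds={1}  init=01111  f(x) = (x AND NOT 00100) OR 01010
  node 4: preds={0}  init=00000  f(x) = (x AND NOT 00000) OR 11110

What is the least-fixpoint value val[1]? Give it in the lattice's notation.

Worklist (7 pops):
  #1 pop 0: in=01111 → 11011 (was 00000); enqueue []
  #2 pop 1: in=00000 → 01011 (was 00000); enqueue [0]
  #3 pop 2: in=00000 → 00011 (no change)
  #4 pop 3: in=01011 → 01111 (no change)
  #5 pop 4: in=11011 → 11111 (was 00000); enqueue [1]
  #6 pop 0: in=11111 → 11011 (no change)
  #7 pop 1: in=11111 → 01011 (no change)

Fixpoint:
  val[0] = 11011
  val[1] = 01011
  val[2] = 00011
  val[3] = 01111
  val[4] = 11111

01011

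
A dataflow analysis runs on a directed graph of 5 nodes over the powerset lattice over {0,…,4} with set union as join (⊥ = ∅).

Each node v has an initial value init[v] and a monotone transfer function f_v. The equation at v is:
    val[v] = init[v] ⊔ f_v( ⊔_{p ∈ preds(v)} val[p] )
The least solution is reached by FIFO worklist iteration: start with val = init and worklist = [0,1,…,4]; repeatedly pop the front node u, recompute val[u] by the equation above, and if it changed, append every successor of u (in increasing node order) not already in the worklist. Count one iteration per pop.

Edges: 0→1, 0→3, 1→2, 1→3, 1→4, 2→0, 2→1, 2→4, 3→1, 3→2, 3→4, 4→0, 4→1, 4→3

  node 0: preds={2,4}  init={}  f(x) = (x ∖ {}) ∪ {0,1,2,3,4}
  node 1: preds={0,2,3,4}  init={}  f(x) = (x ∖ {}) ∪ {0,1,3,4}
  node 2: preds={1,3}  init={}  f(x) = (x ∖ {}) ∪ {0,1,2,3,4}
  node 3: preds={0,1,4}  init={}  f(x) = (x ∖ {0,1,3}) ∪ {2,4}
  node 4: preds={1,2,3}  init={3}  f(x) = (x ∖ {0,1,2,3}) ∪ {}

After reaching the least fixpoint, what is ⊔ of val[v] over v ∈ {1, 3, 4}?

Worklist (9 pops):
  #1 pop 0: in={3} → {0,1,2,3,4} (was {}); enqueue []
  #2 pop 1: in={0,1,2,3,4} → {0,1,2,3,4} (was {}); enqueue []
  #3 pop 2: in={0,1,2,3,4} → {0,1,2,3,4} (was {}); enqueue [0,1]
  #4 pop 3: in={0,1,2,3,4} → {2,4} (was {}); enqueue [2]
  #5 pop 4: in={0,1,2,3,4} → {3,4} (was {3}); enqueue [3]
  #6 pop 0: in={0,1,2,3,4} → {0,1,2,3,4} (no change)
  #7 pop 1: in={0,1,2,3,4} → {0,1,2,3,4} (no change)
  #8 pop 2: in={0,1,2,3,4} → {0,1,2,3,4} (no change)
  #9 pop 3: in={0,1,2,3,4} → {2,4} (no change)

Fixpoint:
  val[0] = {0,1,2,3,4}
  val[1] = {0,1,2,3,4}
  val[2] = {0,1,2,3,4}
  val[3] = {2,4}
  val[4] = {3,4}

{0,1,2,3,4}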